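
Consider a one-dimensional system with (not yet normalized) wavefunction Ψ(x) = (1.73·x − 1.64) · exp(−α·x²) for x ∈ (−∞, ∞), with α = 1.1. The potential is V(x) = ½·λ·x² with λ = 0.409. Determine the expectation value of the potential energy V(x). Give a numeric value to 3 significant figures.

⟨V⟩ = ∫ V(x)·|Ψ|² dx / ∫|Ψ|² dx.
Expand each integrand as polynomial × e^(−2αx²) and use ∫x^(2j)·e^(−2αx²) dx = (2j−1)!!/(4α)^j · √(π/(2α)), odd powers → 0; here √(π/(2α)) = 1.1950.
State is unnormalized: ∫|Ψ|² dx = 4.0269, and ∫Ψ*·V(x)·Ψ dx = 0.26272, so ⟨V⟩ = 0.26272 / 4.0269.
⟨V⟩ = 0.065240.

0.0652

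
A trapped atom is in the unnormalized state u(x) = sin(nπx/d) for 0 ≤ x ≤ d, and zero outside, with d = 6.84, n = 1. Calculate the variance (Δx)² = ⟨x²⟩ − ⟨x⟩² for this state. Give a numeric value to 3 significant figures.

Compute ⟨x⟩ and ⟨x²⟩ separately, then (Δx)² = ⟨x²⟩ − ⟨x⟩².
With sin²θ = (1 − cos2θ)/2 on 0 ≤ x ≤ d: ∫sin²(nπx/d) dx = d/2, ∫x·sin²(nπx/d) dx = d²/4, ∫x²·sin²(nπx/d) dx = d³·(1/6 − 1/(4n²π²)); higher powers xᵏ the same way, integrating xᵏ·cos(2nπx/d) by parts.
Normalization: ∫|u|² dx = 3.4200.
⟨x⟩ = 3.4200 and ⟨x²⟩ = 13.225.
(Δx)² = 13.225 − (3.4200)² = 1.5286.

1.53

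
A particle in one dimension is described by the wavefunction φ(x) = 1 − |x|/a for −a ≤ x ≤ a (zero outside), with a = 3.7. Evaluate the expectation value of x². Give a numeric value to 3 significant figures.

1.37

⟨x²⟩ = ∫ x²·|φ|² dx / ∫|φ|² dx (integrals over the domain).
φ is even, so ∫ over [−a, a] = 2∫₀ᵃ with φ = 1 − x/a there: ∫₀ᵃ (1 − x/a)² dx = a/3, ∫₀ᵃ x²(1 − x/a)² dx = a³/30, ∫₀ᵃ x⁴(1 − x/a)² dx = a⁵/105.
State is unnormalized: ∫|φ|² dx = 2.4667, and ∫φ*·x²·φ dx = 3.3769, so ⟨x²⟩ = 3.3769 / 2.4667.
⟨x²⟩ = 1.3690.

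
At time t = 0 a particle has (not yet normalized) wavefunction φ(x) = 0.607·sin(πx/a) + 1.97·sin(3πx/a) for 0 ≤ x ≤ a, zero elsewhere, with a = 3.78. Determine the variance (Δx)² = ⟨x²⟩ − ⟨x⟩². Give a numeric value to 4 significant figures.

1.360

Compute ⟨x⟩ and ⟨x²⟩ separately, then (Δx)² = ⟨x²⟩ − ⟨x⟩².
On 0 ≤ x ≤ a (j ≠ l): ∫sin²(jπx/a) dx = a/2, ∫sin(jπx/a)·sin(lπx/a) dx = 0; diagonal moments ∫x·sin²(jπx/a) dx = a²/4, ∫x²·sin²(jπx/a) dx = a³·(1/6 − 1/(4j²π²)); cross terms ∫x·sin(jπx/a)·sin(lπx/a) dx = 0 for j + l even and −4jla²/(π²(j² − l²)²) for j + l odd, ∫x²·sin(jπx/a)·sin(lπx/a) dx = (−1)^(j+l)·4jla³/(π²(j² − l²)²); higher powers the same way via product-to-sum and parts.
Normalization: ∫|φ|² dx = 8.0313.
⟨x⟩ = 1.8900 and ⟨x²⟩ = 4.9321.
(Δx)² = 4.9321 − (1.8900)² = 1.3600.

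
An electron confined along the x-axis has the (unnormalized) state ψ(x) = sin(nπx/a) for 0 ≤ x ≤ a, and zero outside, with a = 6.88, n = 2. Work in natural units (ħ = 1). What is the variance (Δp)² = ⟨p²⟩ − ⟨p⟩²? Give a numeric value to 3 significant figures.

Compute ⟨p⟩ and ⟨p²⟩ separately; (Δp)² = ⟨p²⟩ − ⟨p⟩².
d/dx sin(nπx/a) = (nπ/a)·cos(nπx/a) and d²/dx² sin(nπx/a) = −(nπ/a)²·sin(nπx/a); on 0 ≤ x ≤ a, ∫sin²(nπx/a) dx = a/2 and ∫sin(nπx/a)·cos(nπx/a) dx = 0.
Normalization: ∫|ψ|² dx = 3.4400.
⟨p⟩ = 0.0000 and ⟨p²⟩ = 0.83403.
(Δp)² = 0.83403 − (0.0000)² = 0.83403.

0.834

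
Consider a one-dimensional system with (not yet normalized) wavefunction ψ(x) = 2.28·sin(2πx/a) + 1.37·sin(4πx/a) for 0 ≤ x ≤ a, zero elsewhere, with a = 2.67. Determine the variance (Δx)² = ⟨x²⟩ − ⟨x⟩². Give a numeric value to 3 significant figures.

Compute ⟨x⟩ and ⟨x²⟩ separately, then (Δx)² = ⟨x²⟩ − ⟨x⟩².
On 0 ≤ x ≤ a (j ≠ l): ∫sin²(jπx/a) dx = a/2, ∫sin(jπx/a)·sin(lπx/a) dx = 0; diagonal moments ∫x·sin²(jπx/a) dx = a²/4, ∫x²·sin²(jπx/a) dx = a³·(1/6 − 1/(4j²π²)); cross terms ∫x·sin(jπx/a)·sin(lπx/a) dx = 0 for j + l even and −4jla²/(π²(j² − l²)²) for j + l odd, ∫x²·sin(jπx/a)·sin(lπx/a) dx = (−1)^(j+l)·4jla³/(π²(j² − l²)²); higher powers the same way via product-to-sum and parts.
Normalization: ∫|ψ|² dx = 9.4455.
⟨x⟩ = 1.3350 and ⟨x²⟩ = 2.5874.
(Δx)² = 2.5874 − (1.3350)² = 0.80520.

0.805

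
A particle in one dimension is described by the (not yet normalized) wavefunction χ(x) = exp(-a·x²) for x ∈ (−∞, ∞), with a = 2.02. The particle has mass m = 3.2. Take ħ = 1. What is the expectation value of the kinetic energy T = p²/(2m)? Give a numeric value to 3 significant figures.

T = −(ħ²/2m) d²/dx², so ⟨T⟩ = −(ħ²/2m) ∫ χ*·χ'' dx / ∫|χ|² dx; with m = 3.2.
Gaussian moments: ∫x^(2j)·e^(−2ax²) dx = (2j−1)!!/(4a)^j · √(π/(2a)), odd powers integrate to 0; here √(π/(2a)) = 0.88183. Derivatives: d/dx e^(−ax²) = −2ax·e^(−ax²), d²/dx² e^(−ax²) = (4a²x² − 2a)·e^(−ax²).
State is unnormalized: ∫|χ|² dx = 0.88183, and ∫χ*·(−ħ²/2m · χ'') dx = 0.27833, so ⟨T⟩ = 0.27833 / 0.88183.
⟨T⟩ = 0.31563.

0.316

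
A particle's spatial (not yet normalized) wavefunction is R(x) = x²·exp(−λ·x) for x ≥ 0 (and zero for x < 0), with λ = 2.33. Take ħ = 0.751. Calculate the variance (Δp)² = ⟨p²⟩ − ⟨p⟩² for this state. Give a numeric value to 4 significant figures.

1.021

Compute ⟨p⟩ and ⟨p²⟩ separately; (Δp)² = ⟨p²⟩ − ⟨p⟩².
Differentiate x²·exp(−λ·x) with the product rule; every integrand then reduces to terms xʲ·e^(−2λx) on [0, ∞), with ∫₀^∞ xʲ·e^(−2λx) dx = j!/(2λ)^(j+1).
Normalization: ∫|R|² dx = 0.010921.
⟨p⟩ = 0.0000 and ⟨p²⟩ = 1.0206.
(Δp)² = 1.0206 − (0.0000)² = 1.0206.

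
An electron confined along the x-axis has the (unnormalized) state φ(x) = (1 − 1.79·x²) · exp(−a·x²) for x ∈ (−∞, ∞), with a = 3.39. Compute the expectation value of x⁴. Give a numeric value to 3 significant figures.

0.00600

⟨x⁴⟩ = ∫ x⁴·|φ|² dx / ∫|φ|² dx (integrals over the domain).
Expand each integrand as polynomial × e^(−2ax²) and use ∫x^(2j)·e^(−2ax²) dx = (2j−1)!!/(4a)^j · √(π/(2a)), odd powers → 0; here √(π/(2a)) = 0.68071.
State is unnormalized: ∫|φ|² dx = 0.53658, and ∫φ*·x⁴·φ dx = 0.0032189, so ⟨x⁴⟩ = 0.0032189 / 0.53658.
⟨x⁴⟩ = 0.0059990.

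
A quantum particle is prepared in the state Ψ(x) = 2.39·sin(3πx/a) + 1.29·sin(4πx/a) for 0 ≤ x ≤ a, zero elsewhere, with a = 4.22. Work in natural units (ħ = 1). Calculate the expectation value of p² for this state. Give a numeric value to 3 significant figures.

5.86

p² Ψ = −ħ² d²Ψ/dx²; ⟨p²⟩ = −ħ² ∫ Ψ*·Ψ'' dx / ∫|Ψ|² dx.
d²/dx² sin(jπx/a) = −(jπ/a)²·sin(jπx/a); on 0 ≤ x ≤ a, ∫sin²(jπx/a) dx = a/2 and ∫sin(jπx/a)·sin(lπx/a) dx = 0 for j ≠ l, so only diagonal terms survive in ∫|Ψ|² and ∫Ψ·Ψ″; ∫Ψ·Ψ′ dx = [Ψ²/2] between the walls = 0.
State is unnormalized: ∫|Ψ|² dx = 15.564, and ∫Ψ*·(−ħ² Ψ'') dx = 91.252, so ⟨p²⟩ = 91.252 / 15.564.
⟨p²⟩ = 5.8631.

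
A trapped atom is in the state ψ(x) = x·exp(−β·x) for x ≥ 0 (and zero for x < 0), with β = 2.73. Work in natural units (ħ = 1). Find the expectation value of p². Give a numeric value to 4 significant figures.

7.453

p² ψ = −ħ² d²ψ/dx²; ⟨p²⟩ = −ħ² ∫ ψ*·ψ'' dx / ∫|ψ|² dx.
Differentiate x·exp(−β·x) with the product rule; every integrand then reduces to terms xʲ·e^(−2βx) on [0, ∞), with ∫₀^∞ xʲ·e^(−2βx) dx = j!/(2β)^(j+1).
State is unnormalized: ∫|ψ|² dx = 0.012287, and ∫ψ*·(−ħ² ψ'') dx = 0.091575, so ⟨p²⟩ = 0.091575 / 0.012287.
⟨p²⟩ = 7.4529.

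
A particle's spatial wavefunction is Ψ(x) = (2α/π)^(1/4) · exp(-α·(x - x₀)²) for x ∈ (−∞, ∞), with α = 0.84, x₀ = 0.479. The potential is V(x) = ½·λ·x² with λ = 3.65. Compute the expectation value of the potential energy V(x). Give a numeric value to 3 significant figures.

0.962

⟨V⟩ = ∫ V(x)·|Ψ|² dx.
Gaussian moments (u = x − x₀): ∫u^(2j)·e^(−2αu²) du = (2j−1)!!/(4α)^j · √(π/(2α)), odd powers integrate to 0; here √(π/(2α)) = 1.3675.
⟨V⟩ = 0.96188.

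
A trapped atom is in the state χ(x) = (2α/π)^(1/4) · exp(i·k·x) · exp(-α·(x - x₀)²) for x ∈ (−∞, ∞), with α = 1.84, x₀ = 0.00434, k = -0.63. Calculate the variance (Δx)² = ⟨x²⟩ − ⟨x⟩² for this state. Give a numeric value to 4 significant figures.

0.1359

Compute ⟨x⟩ and ⟨x²⟩ separately, then (Δx)² = ⟨x²⟩ − ⟨x⟩².
Gaussian moments (u = x − x₀): ∫u^(2j)·e^(−2αu²) du = (2j−1)!!/(4α)^j · √(π/(2α)), odd powers integrate to 0; here √(π/(2α)) = 0.92396.
⟨x⟩ = 0.0043400 and ⟨x²⟩ = 0.13589.
(Δx)² = 0.13589 − (0.0043400)² = 0.13587.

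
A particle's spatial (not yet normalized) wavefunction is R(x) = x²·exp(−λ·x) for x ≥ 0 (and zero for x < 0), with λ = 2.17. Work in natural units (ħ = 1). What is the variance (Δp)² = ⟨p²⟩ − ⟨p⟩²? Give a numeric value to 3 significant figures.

Compute ⟨p⟩ and ⟨p²⟩ separately; (Δp)² = ⟨p²⟩ − ⟨p⟩².
Differentiate x²·exp(−λ·x) with the product rule; every integrand then reduces to terms xʲ·e^(−2λx) on [0, ∞), with ∫₀^∞ xʲ·e^(−2λx) dx = j!/(2λ)^(j+1).
Normalization: ∫|R|² dx = 0.015587.
⟨p⟩ = 0.0000 and ⟨p²⟩ = 1.5696.
(Δp)² = 1.5696 − (0.0000)² = 1.5696.

1.57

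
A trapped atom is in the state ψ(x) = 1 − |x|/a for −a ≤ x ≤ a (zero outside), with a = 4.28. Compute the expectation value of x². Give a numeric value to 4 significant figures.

⟨x²⟩ = ∫ x²·|ψ|² dx / ∫|ψ|² dx (integrals over the domain).
ψ is even, so ∫ over [−a, a] = 2∫₀ᵃ with ψ = 1 − x/a there: ∫₀ᵃ (1 − x/a)² dx = a/3, ∫₀ᵃ x²(1 − x/a)² dx = a³/30, ∫₀ᵃ x⁴(1 − x/a)² dx = a⁵/105.
State is unnormalized: ∫|ψ|² dx = 2.8533, and ∫ψ*·x²·ψ dx = 5.2269, so ⟨x²⟩ = 5.2269 / 2.8533.
⟨x²⟩ = 1.8318.

1.832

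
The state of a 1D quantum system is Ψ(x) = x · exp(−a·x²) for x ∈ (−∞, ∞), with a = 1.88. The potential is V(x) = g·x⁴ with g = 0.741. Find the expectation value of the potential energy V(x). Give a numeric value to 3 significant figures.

0.197

⟨V⟩ = ∫ V(x)·|Ψ|² dx / ∫|Ψ|² dx.
Expand each integrand as polynomial × e^(−2ax²) and use ∫x^(2j)·e^(−2ax²) dx = (2j−1)!!/(4a)^j · √(π/(2a)), odd powers → 0; here √(π/(2a)) = 0.91407.
State is unnormalized: ∫|Ψ|² dx = 0.12155, and ∫Ψ*·V(x)·Ψ dx = 0.023891, so ⟨V⟩ = 0.023891 / 0.12155.
⟨V⟩ = 0.19655.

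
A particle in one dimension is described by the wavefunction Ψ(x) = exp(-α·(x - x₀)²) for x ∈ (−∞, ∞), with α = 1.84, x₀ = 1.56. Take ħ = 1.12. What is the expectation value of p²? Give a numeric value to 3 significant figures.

2.31

p² Ψ = −ħ² d²Ψ/dx²; ⟨p²⟩ = −ħ² ∫ Ψ*·Ψ'' dx / ∫|Ψ|² dx.
Gaussian moments (u = x − x₀): ∫u^(2j)·e^(−2αu²) du = (2j−1)!!/(4α)^j · √(π/(2α)), odd powers integrate to 0; here √(π/(2α)) = 0.92396. Derivatives: d/dx e^(−αu²) = −2αu·e^(−αu²), d²/dx² e^(−αu²) = (4α²u² − 2α)·e^(−αu²).
State is unnormalized: ∫|Ψ|² dx = 0.92396, and ∫Ψ*·(−ħ² Ψ'') dx = 2.1326, so ⟨p²⟩ = 2.1326 / 0.92396.
⟨p²⟩ = 2.3081.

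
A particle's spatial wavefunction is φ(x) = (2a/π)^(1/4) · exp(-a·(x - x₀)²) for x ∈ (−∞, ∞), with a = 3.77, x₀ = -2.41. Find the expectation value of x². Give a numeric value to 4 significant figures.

5.874

⟨x²⟩ = ∫ x²·|φ|² dx (integrals over the domain).
Gaussian moments (u = x − x₀): ∫u^(2j)·e^(−2au²) du = (2j−1)!!/(4a)^j · √(π/(2a)), odd powers integrate to 0; here √(π/(2a)) = 0.64549.
⟨x²⟩ = 5.8744.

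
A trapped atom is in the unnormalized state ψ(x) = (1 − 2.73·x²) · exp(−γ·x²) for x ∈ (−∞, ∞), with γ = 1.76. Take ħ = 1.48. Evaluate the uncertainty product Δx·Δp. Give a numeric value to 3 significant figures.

Δx = √(⟨x²⟩−⟨x⟩²), Δp = √(⟨p²⟩−⟨p⟩²).
Expand each integrand as polynomial × e^(−2γx²) and use ∫x^(2j)·e^(−2γx²) dx = (2j−1)!!/(4γ)^j · √(π/(2γ)), odd powers → 0; here √(π/(2γ)) = 0.94472. Differentiate with the product rule, d/dx e^(−γx²) = −2γx·e^(−γx²).
Normalization: ∫|ψ|² dx = 0.63822.
⟨x⟩ = 0.0000, ⟨x²⟩ = 0.19532 ⇒ Δx = 0.44195.
⟨p⟩ = 0.0000, ⟨p²⟩ = 16.139 ⇒ Δp = 4.0174.
Δx·Δp = 1.7755.

1.78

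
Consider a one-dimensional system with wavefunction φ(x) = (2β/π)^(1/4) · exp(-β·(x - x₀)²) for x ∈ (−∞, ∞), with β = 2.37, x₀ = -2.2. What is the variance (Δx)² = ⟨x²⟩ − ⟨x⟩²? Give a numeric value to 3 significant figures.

Compute ⟨x⟩ and ⟨x²⟩ separately, then (Δx)² = ⟨x²⟩ − ⟨x⟩².
Gaussian moments (u = x − x₀): ∫u^(2j)·e^(−2βu²) du = (2j−1)!!/(4β)^j · √(π/(2β)), odd powers integrate to 0; here √(π/(2β)) = 0.81412.
⟨x⟩ = -2.2000 and ⟨x²⟩ = 4.9455.
(Δx)² = 4.9455 − (-2.2000)² = 0.10549.

0.105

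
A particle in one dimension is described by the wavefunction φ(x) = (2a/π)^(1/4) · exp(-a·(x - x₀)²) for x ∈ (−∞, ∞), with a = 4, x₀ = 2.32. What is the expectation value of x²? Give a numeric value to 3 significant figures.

5.44

⟨x²⟩ = ∫ x²·|φ|² dx (integrals over the domain).
Gaussian moments (u = x − x₀): ∫u^(2j)·e^(−2au²) du = (2j−1)!!/(4a)^j · √(π/(2a)), odd powers integrate to 0; here √(π/(2a)) = 0.62666.
⟨x²⟩ = 5.4449.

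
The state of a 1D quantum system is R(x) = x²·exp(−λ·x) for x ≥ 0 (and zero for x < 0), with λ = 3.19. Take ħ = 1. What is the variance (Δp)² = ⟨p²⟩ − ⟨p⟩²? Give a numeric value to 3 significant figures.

3.39

Compute ⟨p⟩ and ⟨p²⟩ separately; (Δp)² = ⟨p²⟩ − ⟨p⟩².
Differentiate x²·exp(−λ·x) with the product rule; every integrand then reduces to terms xʲ·e^(−2λx) on [0, ∞), with ∫₀^∞ xʲ·e^(−2λx) dx = j!/(2λ)^(j+1).
Normalization: ∫|R|² dx = 0.0022704.
⟨p⟩ = 0.0000 and ⟨p²⟩ = 3.3920.
(Δp)² = 3.3920 − (0.0000)² = 3.3920.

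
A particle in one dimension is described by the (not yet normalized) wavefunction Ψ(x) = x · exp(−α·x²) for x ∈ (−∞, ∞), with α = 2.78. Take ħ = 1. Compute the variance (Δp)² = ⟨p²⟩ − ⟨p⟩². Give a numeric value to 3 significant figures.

8.34

Compute ⟨p⟩ and ⟨p²⟩ separately; (Δp)² = ⟨p²⟩ − ⟨p⟩².
Expand each integrand as polynomial × e^(−2αx²) and use ∫x^(2j)·e^(−2αx²) dx = (2j−1)!!/(4α)^j · √(π/(2α)), odd powers → 0; here √(π/(2α)) = 0.75169. Differentiate with the product rule, d/dx e^(−αx²) = −2αx·e^(−αx²).
Normalization: ∫|Ψ|² dx = 0.067598.
⟨p⟩ = 0.0000 and ⟨p²⟩ = 8.3400.
(Δp)² = 8.3400 − (0.0000)² = 8.3400.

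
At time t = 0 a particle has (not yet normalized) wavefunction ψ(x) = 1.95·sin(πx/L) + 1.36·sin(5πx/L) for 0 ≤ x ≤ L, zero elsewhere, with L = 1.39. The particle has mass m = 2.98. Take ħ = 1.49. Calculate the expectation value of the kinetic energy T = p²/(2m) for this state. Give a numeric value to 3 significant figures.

16.8

T = −(ħ²/2m) d²/dx², so ⟨T⟩ = −(ħ²/2m) ∫ ψ*·ψ'' dx / ∫|ψ|² dx; with m = 2.98.
d²/dx² sin(jπx/L) = −(jπ/L)²·sin(jπx/L); on 0 ≤ x ≤ L, ∫sin²(jπx/L) dx = L/2 and ∫sin(jπx/L)·sin(lπx/L) dx = 0 for j ≠ l, so only diagonal terms survive in ∫|ψ|² and ∫ψ·ψ″; ∫ψ·ψ′ dx = [ψ²/2] between the walls = 0.
State is unnormalized: ∫|ψ|² dx = 3.9282, and ∫ψ*·(−ħ²/2m · ψ'') dx = 66.179, so ⟨T⟩ = 66.179 / 3.9282.
⟨T⟩ = 16.847.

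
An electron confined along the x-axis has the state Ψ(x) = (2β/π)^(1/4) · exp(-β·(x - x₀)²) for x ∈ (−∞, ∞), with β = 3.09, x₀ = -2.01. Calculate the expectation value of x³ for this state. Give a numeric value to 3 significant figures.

⟨x³⟩ = ∫ x³·|Ψ|² dx (integrals over the domain).
Gaussian moments (u = x − x₀): ∫u^(2j)·e^(−2βu²) du = (2j−1)!!/(4β)^j · √(π/(2β)), odd powers integrate to 0; here √(π/(2β)) = 0.71299.
⟨x³⟩ = -8.6085.

-8.61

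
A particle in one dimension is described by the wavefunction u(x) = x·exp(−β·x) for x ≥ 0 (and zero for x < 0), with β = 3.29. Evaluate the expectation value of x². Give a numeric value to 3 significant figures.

0.277

⟨x²⟩ = ∫ x²·|u|² dx / ∫|u|² dx (integrals over the domain).
Every integrand reduces to terms xʲ·e^(−2βx) on [0, ∞); use ∫₀^∞ xʲ·e^(−2βx) dx = j!/(2β)^(j+1).
State is unnormalized: ∫|u|² dx = 0.0070202, and ∫u*·x²·u dx = 0.0019457, so ⟨x²⟩ = 0.0019457 / 0.0070202.
⟨x²⟩ = 0.27716.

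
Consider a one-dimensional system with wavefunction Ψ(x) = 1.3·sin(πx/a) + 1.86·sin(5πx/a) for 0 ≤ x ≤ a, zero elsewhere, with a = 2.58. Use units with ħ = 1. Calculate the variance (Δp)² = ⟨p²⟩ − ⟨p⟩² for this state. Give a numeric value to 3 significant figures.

25.4

Compute ⟨p⟩ and ⟨p²⟩ separately; (Δp)² = ⟨p²⟩ − ⟨p⟩².
d²/dx² sin(jπx/a) = −(jπ/a)²·sin(jπx/a); on 0 ≤ x ≤ a, ∫sin²(jπx/a) dx = a/2 and ∫sin(jπx/a)·sin(lπx/a) dx = 0 for j ≠ l, so only diagonal terms survive in ∫|Ψ|² and ∫Ψ·Ψ″; ∫Ψ·Ψ′ dx = [Ψ²/2] between the walls = 0.
Normalization: ∫|Ψ|² dx = 6.6430.
⟨p⟩ = 0.0000 and ⟨p²⟩ = 25.390.
(Δp)² = 25.390 − (0.0000)² = 25.390.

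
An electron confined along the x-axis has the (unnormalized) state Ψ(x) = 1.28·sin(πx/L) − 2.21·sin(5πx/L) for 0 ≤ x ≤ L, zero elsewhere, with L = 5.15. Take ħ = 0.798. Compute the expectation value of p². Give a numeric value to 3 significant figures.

p² Ψ = −ħ² d²Ψ/dx²; ⟨p²⟩ = −ħ² ∫ Ψ*·Ψ'' dx / ∫|Ψ|² dx.
d²/dx² sin(jπx/L) = −(jπ/L)²·sin(jπx/L); on 0 ≤ x ≤ L, ∫sin²(jπx/L) dx = L/2 and ∫sin(jπx/L)·sin(lπx/L) dx = 0 for j ≠ l, so only diagonal terms survive in ∫|Ψ|² and ∫Ψ·Ψ″; ∫Ψ·Ψ′ dx = [Ψ²/2] between the walls = 0.
State is unnormalized: ∫|Ψ|² dx = 16.795, and ∫Ψ*·(−ħ² Ψ'') dx = 75.506, so ⟨p²⟩ = 75.506 / 16.795.
⟨p²⟩ = 4.4956.

4.50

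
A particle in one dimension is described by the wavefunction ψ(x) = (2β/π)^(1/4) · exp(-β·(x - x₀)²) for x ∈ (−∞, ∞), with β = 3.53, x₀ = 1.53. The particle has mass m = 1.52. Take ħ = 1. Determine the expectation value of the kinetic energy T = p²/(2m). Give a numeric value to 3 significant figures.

T = −(ħ²/2m) d²/dx², so ⟨T⟩ = −(ħ²/2m) ∫ ψ*·ψ'' dx; with m = 1.52.
Gaussian moments (u = x − x₀): ∫u^(2j)·e^(−2βu²) du = (2j−1)!!/(4β)^j · √(π/(2β)), odd powers integrate to 0; here √(π/(2β)) = 0.66707. Derivatives: d/dx e^(−βu²) = −2βu·e^(−βu²), d²/dx² e^(−βu²) = (4β²u² − 2β)·e^(−βu²).
⟨T⟩ = 1.1612.

1.16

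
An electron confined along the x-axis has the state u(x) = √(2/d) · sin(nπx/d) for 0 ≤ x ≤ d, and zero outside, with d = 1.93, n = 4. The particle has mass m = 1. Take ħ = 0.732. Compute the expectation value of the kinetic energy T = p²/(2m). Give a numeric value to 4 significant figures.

11.36

T = −(ħ²/2m) d²/dx², so ⟨T⟩ = −(ħ²/2m) ∫ u*·u'' dx; with m = 1.
d/dx sin(nπx/d) = (nπ/d)·cos(nπx/d) and d²/dx² sin(nπx/d) = −(nπ/d)²·sin(nπx/d); on 0 ≤ x ≤ d, ∫sin²(nπx/d) dx = d/2 and ∫sin(nπx/d)·cos(nπx/d) dx = 0.
⟨T⟩ = 11.358.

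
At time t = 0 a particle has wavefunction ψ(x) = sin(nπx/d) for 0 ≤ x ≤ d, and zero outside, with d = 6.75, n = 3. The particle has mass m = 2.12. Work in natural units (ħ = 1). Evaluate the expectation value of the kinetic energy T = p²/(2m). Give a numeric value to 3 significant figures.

0.460

T = −(ħ²/2m) d²/dx², so ⟨T⟩ = −(ħ²/2m) ∫ ψ*·ψ'' dx / ∫|ψ|² dx; with m = 2.12.
d/dx sin(nπx/d) = (nπ/d)·cos(nπx/d) and d²/dx² sin(nπx/d) = −(nπ/d)²·sin(nπx/d); on 0 ≤ x ≤ d, ∫sin²(nπx/d) dx = d/2 and ∫sin(nπx/d)·cos(nπx/d) dx = 0.
State is unnormalized: ∫|ψ|² dx = 3.3750, and ∫ψ*·(−ħ²/2m · ψ'') dx = 1.5518, so ⟨T⟩ = 1.5518 / 3.3750.
⟨T⟩ = 0.45980.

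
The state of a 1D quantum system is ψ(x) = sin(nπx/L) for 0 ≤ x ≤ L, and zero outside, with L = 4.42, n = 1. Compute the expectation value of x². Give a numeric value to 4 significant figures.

⟨x²⟩ = ∫ x²·|ψ|² dx / ∫|ψ|² dx (integrals over the domain).
With sin²θ = (1 − cos2θ)/2 on 0 ≤ x ≤ L: ∫sin²(nπx/L) dx = L/2, ∫x·sin²(nπx/L) dx = L²/4, ∫x²·sin²(nπx/L) dx = L³·(1/6 − 1/(4n²π²)); higher powers xᵏ the same way, integrating xᵏ·cos(2nπx/L) by parts.
State is unnormalized: ∫|ψ|² dx = 2.2100, and ∫ψ*·x²·ψ dx = 12.205, so ⟨x²⟩ = 12.205 / 2.2100.
⟨x²⟩ = 5.5224.

5.522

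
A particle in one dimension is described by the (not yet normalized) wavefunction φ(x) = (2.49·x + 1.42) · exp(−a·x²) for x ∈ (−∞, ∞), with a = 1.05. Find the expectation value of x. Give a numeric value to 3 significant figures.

0.482

⟨x⟩ = ∫ x·|φ|² dx / ∫|φ|² dx (integrals over the domain).
Expand each integrand as polynomial × e^(−2ax²) and use ∫x^(2j)·e^(−2ax²) dx = (2j−1)!!/(4a)^j · √(π/(2a)), odd powers → 0; here √(π/(2a)) = 1.2231.
State is unnormalized: ∫|φ|² dx = 4.2718, and ∫φ*·x·φ dx = 2.0594, so ⟨x⟩ = 2.0594 / 4.2718.
⟨x⟩ = 0.48208.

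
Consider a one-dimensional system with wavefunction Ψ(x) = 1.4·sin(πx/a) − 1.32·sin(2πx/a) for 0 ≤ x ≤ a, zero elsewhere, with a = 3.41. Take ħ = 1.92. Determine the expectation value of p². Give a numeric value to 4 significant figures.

p² Ψ = −ħ² d²Ψ/dx²; ⟨p²⟩ = −ħ² ∫ Ψ*·Ψ'' dx / ∫|Ψ|² dx.
d²/dx² sin(jπx/a) = −(jπ/a)²·sin(jπx/a); on 0 ≤ x ≤ a, ∫sin²(jπx/a) dx = a/2 and ∫sin(jπx/a)·sin(lπx/a) dx = 0 for j ≠ l, so only diagonal terms survive in ∫|Ψ|² and ∫Ψ·Ψ″; ∫Ψ·Ψ′ dx = [Ψ²/2] between the walls = 0.
State is unnormalized: ∫|Ψ|² dx = 6.3126, and ∫Ψ*·(−ħ² Ψ'') dx = 47.638, so ⟨p²⟩ = 47.638 / 6.3126.
⟨p²⟩ = 7.5464.

7.546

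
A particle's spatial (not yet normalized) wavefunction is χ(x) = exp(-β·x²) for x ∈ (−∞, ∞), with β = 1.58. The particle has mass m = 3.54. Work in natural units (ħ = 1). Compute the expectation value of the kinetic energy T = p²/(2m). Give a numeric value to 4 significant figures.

0.2232

T = −(ħ²/2m) d²/dx², so ⟨T⟩ = −(ħ²/2m) ∫ χ*·χ'' dx / ∫|χ|² dx; with m = 3.54.
Gaussian moments: ∫x^(2j)·e^(−2βx²) dx = (2j−1)!!/(4β)^j · √(π/(2β)), odd powers integrate to 0; here √(π/(2β)) = 0.99708. Derivatives: d/dx e^(−βx²) = −2βx·e^(−βx²), d²/dx² e^(−βx²) = (4β²x² − 2β)·e^(−βx²).
State is unnormalized: ∫|χ|² dx = 0.99708, and ∫χ*·(−ħ²/2m · χ'') dx = 0.22251, so ⟨T⟩ = 0.22251 / 0.99708.
⟨T⟩ = 0.22316.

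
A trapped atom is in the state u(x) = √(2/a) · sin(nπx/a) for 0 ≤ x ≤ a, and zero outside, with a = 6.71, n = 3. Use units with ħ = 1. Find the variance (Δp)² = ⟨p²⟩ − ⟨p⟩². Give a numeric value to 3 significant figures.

Compute ⟨p⟩ and ⟨p²⟩ separately; (Δp)² = ⟨p²⟩ − ⟨p⟩².
d/dx sin(nπx/a) = (nπ/a)·cos(nπx/a) and d²/dx² sin(nπx/a) = −(nπ/a)²·sin(nπx/a); on 0 ≤ x ≤ a, ∫sin²(nπx/a) dx = a/2 and ∫sin(nπx/a)·cos(nπx/a) dx = 0.
⟨p⟩ = 0.0000 and ⟨p²⟩ = 1.9729.
(Δp)² = 1.9729 − (0.0000)² = 1.9729.

1.97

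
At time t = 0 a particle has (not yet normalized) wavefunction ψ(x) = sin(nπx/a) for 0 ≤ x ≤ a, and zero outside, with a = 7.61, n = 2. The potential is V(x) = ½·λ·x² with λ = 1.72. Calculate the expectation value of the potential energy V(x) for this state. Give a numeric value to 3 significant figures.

⟨V⟩ = ∫ V(x)·|ψ|² dx / ∫|ψ|² dx.
With sin²θ = (1 − cos2θ)/2 on 0 ≤ x ≤ a: ∫sin²(nπx/a) dx = a/2, ∫x·sin²(nπx/a) dx = a²/4, ∫x²·sin²(nπx/a) dx = a³·(1/6 − 1/(4n²π²)); higher powers xᵏ the same way, integrating xᵏ·cos(2nπx/a) by parts.
State is unnormalized: ∫|ψ|² dx = 3.8050, and ∫ψ*·V(x)·ψ dx = 60.768, so ⟨V⟩ = 60.768 / 3.8050.
⟨V⟩ = 15.971.

16.0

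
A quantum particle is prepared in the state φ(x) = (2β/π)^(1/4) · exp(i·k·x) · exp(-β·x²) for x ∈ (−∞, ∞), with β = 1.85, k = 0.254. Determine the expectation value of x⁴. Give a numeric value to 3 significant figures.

⟨x⁴⟩ = ∫ x⁴·|φ|² dx (integrals over the domain).
Gaussian moments: ∫x^(2j)·e^(−2βx²) dx = (2j−1)!!/(4β)^j · √(π/(2β)), odd powers integrate to 0; here √(π/(2β)) = 0.92145.
⟨x⁴⟩ = 0.054785.

0.0548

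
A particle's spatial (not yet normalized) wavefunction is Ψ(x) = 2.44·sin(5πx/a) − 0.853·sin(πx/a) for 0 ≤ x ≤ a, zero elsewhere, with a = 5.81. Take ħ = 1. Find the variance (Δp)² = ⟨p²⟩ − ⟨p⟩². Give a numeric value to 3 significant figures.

6.55

Compute ⟨p⟩ and ⟨p²⟩ separately; (Δp)² = ⟨p²⟩ − ⟨p⟩².
d²/dx² sin(jπx/a) = −(jπ/a)²·sin(jπx/a); on 0 ≤ x ≤ a, ∫sin²(jπx/a) dx = a/2 and ∫sin(jπx/a)·sin(lπx/a) dx = 0 for j ≠ l, so only diagonal terms survive in ∫|Ψ|² and ∫Ψ·Ψ″; ∫Ψ·Ψ′ dx = [Ψ²/2] between the walls = 0.
Normalization: ∫|Ψ|² dx = 19.409.
⟨p⟩ = 0.0000 and ⟨p²⟩ = 6.5453.
(Δp)² = 6.5453 − (0.0000)² = 6.5453.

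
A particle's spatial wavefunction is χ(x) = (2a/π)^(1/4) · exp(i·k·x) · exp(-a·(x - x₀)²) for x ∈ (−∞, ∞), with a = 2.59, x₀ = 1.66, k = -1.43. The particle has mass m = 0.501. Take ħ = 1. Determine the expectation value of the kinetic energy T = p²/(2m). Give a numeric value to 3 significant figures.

T = −(ħ²/2m) d²/dx², so ⟨T⟩ = −(ħ²/2m) ∫ χ*·χ'' dx; with m = 0.501.
Gaussian moments (u = x − x₀): ∫u^(2j)·e^(−2au²) du = (2j−1)!!/(4a)^j · √(π/(2a)), odd powers integrate to 0; here √(π/(2a)) = 0.77877. Derivatives: χ′ = (ik − 2au)·χ, χ″ = ((ik − 2au)² − 2a)·χ; the odd-in-u pieces drop out.
⟨T⟩ = 4.6256.

4.63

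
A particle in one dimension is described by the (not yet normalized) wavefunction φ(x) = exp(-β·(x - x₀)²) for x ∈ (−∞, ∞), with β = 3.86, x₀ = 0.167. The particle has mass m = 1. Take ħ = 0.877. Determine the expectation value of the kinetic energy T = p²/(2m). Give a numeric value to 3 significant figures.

1.48

T = −(ħ²/2m) d²/dx², so ⟨T⟩ = −(ħ²/2m) ∫ φ*·φ'' dx / ∫|φ|² dx; with m = 1.
Gaussian moments (u = x − x₀): ∫u^(2j)·e^(−2βu²) du = (2j−1)!!/(4β)^j · √(π/(2β)), odd powers integrate to 0; here √(π/(2β)) = 0.63792. Derivatives: d/dx e^(−βu²) = −2βu·e^(−βu²), d²/dx² e^(−βu²) = (4β²u² − 2β)·e^(−βu²).
State is unnormalized: ∫|φ|² dx = 0.63792, and ∫φ*·(−ħ²/2m · φ'') dx = 0.94694, so ⟨T⟩ = 0.94694 / 0.63792.
⟨T⟩ = 1.4844.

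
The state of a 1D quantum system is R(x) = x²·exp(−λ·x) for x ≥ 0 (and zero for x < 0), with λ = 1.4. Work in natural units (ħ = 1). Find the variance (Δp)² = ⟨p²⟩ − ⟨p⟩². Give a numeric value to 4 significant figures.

0.6533

Compute ⟨p⟩ and ⟨p²⟩ separately; (Δp)² = ⟨p²⟩ − ⟨p⟩².
Differentiate x²·exp(−λ·x) with the product rule; every integrand then reduces to terms xʲ·e^(−2λx) on [0, ∞), with ∫₀^∞ xʲ·e^(−2λx) dx = j!/(2λ)^(j+1).
Normalization: ∫|R|² dx = 0.13945.
⟨p⟩ = 0.0000 and ⟨p²⟩ = 0.65333.
(Δp)² = 0.65333 − (0.0000)² = 0.65333.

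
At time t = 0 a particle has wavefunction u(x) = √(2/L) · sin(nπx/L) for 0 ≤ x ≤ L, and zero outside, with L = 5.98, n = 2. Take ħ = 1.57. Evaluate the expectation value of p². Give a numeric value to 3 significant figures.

2.72

p² u = −ħ² d²u/dx²; ⟨p²⟩ = −ħ² ∫ u*·u'' dx.
d/dx sin(nπx/L) = (nπ/L)·cos(nπx/L) and d²/dx² sin(nπx/L) = −(nπ/L)²·sin(nπx/L); on 0 ≤ x ≤ L, ∫sin²(nπx/L) dx = L/2 and ∫sin(nπx/L)·cos(nπx/L) dx = 0.
⟨p²⟩ = 2.7212.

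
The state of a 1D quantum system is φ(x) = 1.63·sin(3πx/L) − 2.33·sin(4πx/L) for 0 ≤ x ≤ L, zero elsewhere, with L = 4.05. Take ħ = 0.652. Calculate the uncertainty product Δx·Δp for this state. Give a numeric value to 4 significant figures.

1.601

Δx = √(⟨x²⟩−⟨x⟩²), Δp = √(⟨p²⟩−⟨p⟩²).
On 0 ≤ x ≤ L (j ≠ l): ∫sin²(jπx/L) dx = L/2, ∫sin(jπx/L)·sin(lπx/L) dx = 0; diagonal moments ∫x·sin²(jπx/L) dx = L²/4, ∫x²·sin²(jπx/L) dx = L³·(1/6 − 1/(4j²π²)); cross terms ∫x·sin(jπx/L)·sin(lπx/L) dx = 0 for j + l even and −4jlL²/(π²(j² − l²)²) for j + l odd, ∫x²·sin(jπx/L)·sin(lπx/L) dx = (−1)^(j+l)·4jlL³/(π²(j² − l²)²); higher powers the same way via product-to-sum and parts. d²/dx² sin(jπx/L) = −(jπ/L)²·sin(jπx/L); on 0 ≤ x ≤ L, ∫sin²(jπx/L) dx = L/2 and ∫sin(jπx/L)·sin(lπx/L) dx = 0 for j ≠ l, so only diagonal terms survive in ∫|φ|² and ∫φ·φ″; ∫φ·φ′ dx = [φ²/2] between the walls = 0.
Normalization: ∫|φ|² dx = 16.374.
⟨x⟩ = 2.7802, ⟨x²⟩ = 8.4610 ⇒ Δx = 0.85516.
⟨p⟩ = 0.0000, ⟨p²⟩ = 3.5043 ⇒ Δp = 1.8720.
Δx·Δp = 1.6008.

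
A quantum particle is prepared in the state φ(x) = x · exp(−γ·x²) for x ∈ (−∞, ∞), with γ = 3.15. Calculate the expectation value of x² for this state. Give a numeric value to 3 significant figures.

0.238

⟨x²⟩ = ∫ x²·|φ|² dx / ∫|φ|² dx (integrals over the domain).
Expand each integrand as polynomial × e^(−2γx²) and use ∫x^(2j)·e^(−2γx²) dx = (2j−1)!!/(4γ)^j · √(π/(2γ)), odd powers → 0; here √(π/(2γ)) = 0.70616.
State is unnormalized: ∫|φ|² dx = 0.056045, and ∫φ*·x²·φ dx = 0.013344, so ⟨x²⟩ = 0.013344 / 0.056045.
⟨x²⟩ = 0.23810.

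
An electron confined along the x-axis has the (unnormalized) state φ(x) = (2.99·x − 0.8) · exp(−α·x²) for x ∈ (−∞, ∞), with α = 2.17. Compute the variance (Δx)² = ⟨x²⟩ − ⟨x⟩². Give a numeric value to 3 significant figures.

Compute ⟨x⟩ and ⟨x²⟩ separately, then (Δx)² = ⟨x²⟩ − ⟨x⟩².
Expand each integrand as polynomial × e^(−2αx²) and use ∫x^(2j)·e^(−2αx²) dx = (2j−1)!!/(4α)^j · √(π/(2α)), odd powers → 0; here √(π/(2α)) = 0.85081.
Normalization: ∫|φ|² dx = 1.4208.
⟨x⟩ = -0.33004 and ⟨x²⟩ = 0.25732.
(Δx)² = 0.25732 − (-0.33004)² = 0.14839.

0.148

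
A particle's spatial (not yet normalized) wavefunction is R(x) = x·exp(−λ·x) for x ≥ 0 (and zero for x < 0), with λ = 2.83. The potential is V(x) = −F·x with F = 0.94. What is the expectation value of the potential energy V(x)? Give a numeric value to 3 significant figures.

⟨V⟩ = ∫ V(x)·|R|² dx / ∫|R|² dx.
Every integrand reduces to terms xʲ·e^(−2λx) on [0, ∞); use ∫₀^∞ xʲ·e^(−2λx) dx = j!/(2λ)^(j+1).
State is unnormalized: ∫|R|² dx = 0.011030, and ∫R*·V(x)·R dx = -0.0054956, so ⟨V⟩ = -0.0054956 / 0.011030.
⟨V⟩ = -0.49823.

-0.498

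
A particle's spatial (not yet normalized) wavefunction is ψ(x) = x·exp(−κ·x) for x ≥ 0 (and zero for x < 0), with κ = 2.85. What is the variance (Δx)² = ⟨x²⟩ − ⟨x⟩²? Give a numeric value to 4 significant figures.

Compute ⟨x⟩ and ⟨x²⟩ separately, then (Δx)² = ⟨x²⟩ − ⟨x⟩².
Every integrand reduces to terms xʲ·e^(−2κx) on [0, ∞); use ∫₀^∞ xʲ·e^(−2κx) dx = j!/(2κ)^(j+1).
Normalization: ∫|ψ|² dx = 0.010800.
⟨x⟩ = 0.52632 and ⟨x²⟩ = 0.36934.
(Δx)² = 0.36934 − (0.52632)² = 0.092336.

0.09234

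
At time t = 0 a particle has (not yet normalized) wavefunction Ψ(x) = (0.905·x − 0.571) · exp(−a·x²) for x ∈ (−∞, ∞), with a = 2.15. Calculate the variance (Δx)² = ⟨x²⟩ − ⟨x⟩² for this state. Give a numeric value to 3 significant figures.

0.0875

Compute ⟨x⟩ and ⟨x²⟩ separately, then (Δx)² = ⟨x²⟩ − ⟨x⟩².
Expand each integrand as polynomial × e^(−2ax²) and use ∫x^(2j)·e^(−2ax²) dx = (2j−1)!!/(4a)^j · √(π/(2a)), odd powers → 0; here √(π/(2a)) = 0.85475.
Normalization: ∫|Ψ|² dx = 0.36009.
⟨x⟩ = -0.28527 and ⟨x²⟩ = 0.16885.
(Δx)² = 0.16885 − (-0.28527)² = 0.087476.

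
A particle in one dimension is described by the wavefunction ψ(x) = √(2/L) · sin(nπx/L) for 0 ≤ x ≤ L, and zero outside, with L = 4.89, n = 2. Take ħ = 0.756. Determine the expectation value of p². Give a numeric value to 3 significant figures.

0.944

p² ψ = −ħ² d²ψ/dx²; ⟨p²⟩ = −ħ² ∫ ψ*·ψ'' dx.
d/dx sin(nπx/L) = (nπ/L)·cos(nπx/L) and d²/dx² sin(nπx/L) = −(nπ/L)²·sin(nπx/L); on 0 ≤ x ≤ L, ∫sin²(nπx/L) dx = L/2 and ∫sin(nπx/L)·cos(nπx/L) dx = 0.
⟨p²⟩ = 0.94359.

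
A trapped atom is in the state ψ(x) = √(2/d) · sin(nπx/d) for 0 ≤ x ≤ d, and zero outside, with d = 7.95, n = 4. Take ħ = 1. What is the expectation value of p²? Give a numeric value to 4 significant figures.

p² ψ = −ħ² d²ψ/dx²; ⟨p²⟩ = −ħ² ∫ ψ*·ψ'' dx.
d/dx sin(nπx/d) = (nπ/d)·cos(nπx/d) and d²/dx² sin(nπx/d) = −(nπ/d)²·sin(nπx/d); on 0 ≤ x ≤ d, ∫sin²(nπx/d) dx = d/2 and ∫sin(nπx/d)·cos(nπx/d) dx = 0.
⟨p²⟩ = 2.4985.

2.499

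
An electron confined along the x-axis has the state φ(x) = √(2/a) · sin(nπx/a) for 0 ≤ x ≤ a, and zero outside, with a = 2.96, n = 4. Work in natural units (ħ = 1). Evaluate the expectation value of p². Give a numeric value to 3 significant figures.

p² φ = −ħ² d²φ/dx²; ⟨p²⟩ = −ħ² ∫ φ*·φ'' dx.
d/dx sin(nπx/a) = (nπ/a)·cos(nπx/a) and d²/dx² sin(nπx/a) = −(nπ/a)²·sin(nπx/a); on 0 ≤ x ≤ a, ∫sin²(nπx/a) dx = a/2 and ∫sin(nπx/a)·cos(nπx/a) dx = 0.
⟨p²⟩ = 18.023.

18.0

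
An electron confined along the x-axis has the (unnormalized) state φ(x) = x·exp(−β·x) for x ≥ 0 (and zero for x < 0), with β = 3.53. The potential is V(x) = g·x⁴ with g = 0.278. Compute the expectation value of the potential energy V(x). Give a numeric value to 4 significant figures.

⟨V⟩ = ∫ V(x)·|φ|² dx / ∫|φ|² dx.
Every integrand reduces to terms xʲ·e^(−2βx) on [0, ∞); use ∫₀^∞ xʲ·e^(−2βx) dx = j!/(2β)^(j+1).
State is unnormalized: ∫|φ|² dx = 0.0056835, and ∫φ*·V(x)·φ dx = 0.00022895, so ⟨V⟩ = 0.00022895 / 0.0056835.
⟨V⟩ = 0.040284.

0.04028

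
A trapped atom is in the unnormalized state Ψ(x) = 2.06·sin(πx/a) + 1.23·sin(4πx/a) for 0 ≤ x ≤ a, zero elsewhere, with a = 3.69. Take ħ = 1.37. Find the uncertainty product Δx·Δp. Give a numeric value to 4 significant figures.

Δx = √(⟨x²⟩−⟨x⟩²), Δp = √(⟨p²⟩−⟨p⟩²).
On 0 ≤ x ≤ a (j ≠ l): ∫sin²(jπx/a) dx = a/2, ∫sin(jπx/a)·sin(lπx/a) dx = 0; diagonal moments ∫x·sin²(jπx/a) dx = a²/4, ∫x²·sin²(jπx/a) dx = a³·(1/6 − 1/(4j²π²)); cross terms ∫x·sin(jπx/a)·sin(lπx/a) dx = 0 for j + l even and −4jla²/(π²(j² − l²)²) for j + l odd, ∫x²·sin(jπx/a)·sin(lπx/a) dx = (−1)^(j+l)·4jla³/(π²(j² − l²)²); higher powers the same way via product-to-sum and parts. d²/dx² sin(jπx/a) = −(jπ/a)²·sin(jπx/a); on 0 ≤ x ≤ a, ∫sin²(jπx/a) dx = a/2 and ∫sin(jπx/a)·sin(lπx/a) dx = 0 for j ≠ l, so only diagonal terms survive in ∫|Ψ|² and ∫Ψ·Ψ″; ∫Ψ·Ψ′ dx = [Ψ²/2] between the walls = 0.
Normalization: ∫|Ψ|² dx = 10.621.
⟨x⟩ = 1.7982, ⟨x²⟩ = 3.8461 ⇒ Δx = 0.78272.
⟨p⟩ = 0.0000, ⟨p²⟩ = 6.7238 ⇒ Δp = 2.5930.
Δx·Δp = 2.0296.

2.030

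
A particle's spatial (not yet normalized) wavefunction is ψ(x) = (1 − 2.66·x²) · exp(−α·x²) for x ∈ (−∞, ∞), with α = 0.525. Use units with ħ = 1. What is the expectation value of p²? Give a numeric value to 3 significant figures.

p² ψ = −ħ² d²ψ/dx²; ⟨p²⟩ = −ħ² ∫ ψ*·ψ'' dx / ∫|ψ|² dx.
Expand each integrand as polynomial × e^(−2αx²) and use ∫x^(2j)·e^(−2αx²) dx = (2j−1)!!/(4α)^j · √(π/(2α)), odd powers → 0; here √(π/(2α)) = 1.7297. Differentiate with the product rule, d/dx e^(−αx²) = −2αx·e^(−αx²).
State is unnormalized: ∫|ψ|² dx = 5.6735, and ∫ψ*·(−ħ² ψ'') dx = 13.408, so ⟨p²⟩ = 13.408 / 5.6735.
⟨p²⟩ = 2.3632.

2.36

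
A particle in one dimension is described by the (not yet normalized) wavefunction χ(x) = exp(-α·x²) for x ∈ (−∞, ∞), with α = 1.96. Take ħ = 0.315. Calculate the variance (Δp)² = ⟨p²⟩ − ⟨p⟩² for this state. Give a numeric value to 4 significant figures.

0.1945

Compute ⟨p⟩ and ⟨p²⟩ separately; (Δp)² = ⟨p²⟩ − ⟨p⟩².
Gaussian moments: ∫x^(2j)·e^(−2αx²) dx = (2j−1)!!/(4α)^j · √(π/(2α)), odd powers integrate to 0; here √(π/(2α)) = 0.89522. Derivatives: d/dx e^(−αx²) = −2αx·e^(−αx²), d²/dx² e^(−αx²) = (4α²x² − 2α)·e^(−αx²).
Normalization: ∫|χ|² dx = 0.89522.
⟨p⟩ = 0.0000 and ⟨p²⟩ = 0.19448.
(Δp)² = 0.19448 − (0.0000)² = 0.19448.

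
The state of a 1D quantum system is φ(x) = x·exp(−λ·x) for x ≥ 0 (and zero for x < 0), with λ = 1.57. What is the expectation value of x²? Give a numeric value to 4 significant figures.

⟨x²⟩ = ∫ x²·|φ|² dx / ∫|φ|² dx (integrals over the domain).
Every integrand reduces to terms xʲ·e^(−2λx) on [0, ∞); use ∫₀^∞ xʲ·e^(−2λx) dx = j!/(2λ)^(j+1).
State is unnormalized: ∫|φ|² dx = 0.064601, and ∫φ*·x²·φ dx = 0.078625, so ⟨x²⟩ = 0.078625 / 0.064601.
⟨x²⟩ = 1.2171.

1.217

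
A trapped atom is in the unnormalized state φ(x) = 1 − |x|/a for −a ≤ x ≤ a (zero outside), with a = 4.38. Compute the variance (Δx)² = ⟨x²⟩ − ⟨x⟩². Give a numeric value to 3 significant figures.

1.92

Compute ⟨x⟩ and ⟨x²⟩ separately, then (Δx)² = ⟨x²⟩ − ⟨x⟩².
φ is even, so ∫ over [−a, a] = 2∫₀ᵃ with φ = 1 − x/a there: ∫₀ᵃ (1 − x/a)² dx = a/3, ∫₀ᵃ x²(1 − x/a)² dx = a³/30, ∫₀ᵃ x⁴(1 − x/a)² dx = a⁵/105.
Normalization: ∫|φ|² dx = 2.9200.
⟨x⟩ = 0.0000 and ⟨x²⟩ = 1.9184.
(Δx)² = 1.9184 − (0.0000)² = 1.9184.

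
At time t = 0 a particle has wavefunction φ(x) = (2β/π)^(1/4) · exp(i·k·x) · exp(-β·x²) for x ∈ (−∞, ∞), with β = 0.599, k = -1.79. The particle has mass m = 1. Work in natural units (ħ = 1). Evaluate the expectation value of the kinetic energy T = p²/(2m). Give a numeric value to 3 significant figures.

1.90

T = −(ħ²/2m) d²/dx², so ⟨T⟩ = −(ħ²/2m) ∫ φ*·φ'' dx; with m = 1.
Gaussian moments: ∫x^(2j)·e^(−2βx²) dx = (2j−1)!!/(4β)^j · √(π/(2β)), odd powers integrate to 0; here √(π/(2β)) = 1.6194. Derivatives: φ′ = (ik − 2βx)·φ, φ″ = ((ik − 2βx)² − 2β)·φ; the odd-in-x pieces drop out.
⟨T⟩ = 1.9016.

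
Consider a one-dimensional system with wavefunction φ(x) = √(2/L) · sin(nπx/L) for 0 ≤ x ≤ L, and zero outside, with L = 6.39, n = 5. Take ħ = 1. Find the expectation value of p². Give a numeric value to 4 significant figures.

6.043

p² φ = −ħ² d²φ/dx²; ⟨p²⟩ = −ħ² ∫ φ*·φ'' dx.
d/dx sin(nπx/L) = (nπ/L)·cos(nπx/L) and d²/dx² sin(nπx/L) = −(nπ/L)²·sin(nπx/L); on 0 ≤ x ≤ L, ∫sin²(nπx/L) dx = L/2 and ∫sin(nπx/L)·cos(nπx/L) dx = 0.
⟨p²⟩ = 6.0428.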